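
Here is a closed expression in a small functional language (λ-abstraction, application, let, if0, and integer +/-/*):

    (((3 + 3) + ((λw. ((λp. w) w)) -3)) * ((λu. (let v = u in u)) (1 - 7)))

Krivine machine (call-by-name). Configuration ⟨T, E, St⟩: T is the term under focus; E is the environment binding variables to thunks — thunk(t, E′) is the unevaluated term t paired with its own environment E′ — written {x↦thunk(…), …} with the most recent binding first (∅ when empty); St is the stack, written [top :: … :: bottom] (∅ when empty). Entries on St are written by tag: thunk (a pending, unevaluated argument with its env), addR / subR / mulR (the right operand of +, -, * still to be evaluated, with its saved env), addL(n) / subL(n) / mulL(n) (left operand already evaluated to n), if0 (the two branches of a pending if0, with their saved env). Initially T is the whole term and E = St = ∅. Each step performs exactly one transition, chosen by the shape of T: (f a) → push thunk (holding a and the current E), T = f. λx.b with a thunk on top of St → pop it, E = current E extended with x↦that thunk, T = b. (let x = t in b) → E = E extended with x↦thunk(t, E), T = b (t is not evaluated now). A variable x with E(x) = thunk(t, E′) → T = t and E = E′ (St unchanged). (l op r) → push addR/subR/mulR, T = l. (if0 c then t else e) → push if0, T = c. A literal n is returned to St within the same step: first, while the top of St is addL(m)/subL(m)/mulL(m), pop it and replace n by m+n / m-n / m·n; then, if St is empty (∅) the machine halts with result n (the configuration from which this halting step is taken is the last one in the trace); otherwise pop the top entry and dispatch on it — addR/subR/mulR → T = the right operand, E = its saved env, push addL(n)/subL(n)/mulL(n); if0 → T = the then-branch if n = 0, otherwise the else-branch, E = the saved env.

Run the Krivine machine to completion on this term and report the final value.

Answer: -18

Derivation:
t=0: <T=(((3 + 3) + ((λw. ((λp. w) w)) -3)) * ((λu. (let v = u in u)) (1 - 7))), E=∅, St=∅>
t=1: <T=((3 + 3) + ((λw. ((λp. w) w)) -3)), E=∅, St=[mulR]>
t=2: <T=(3 + 3), E=∅, St=[addR :: mulR]>
t=3: <T=3, E=∅, St=[addR :: addR :: mulR]>
t=4: <T=3, E=∅, St=[addL(3) :: addR :: mulR]>
t=5: <T=((λw. ((λp. w) w)) -3), E=∅, St=[addL(6) :: mulR]>
t=6: <T=(λw. ((λp. w) w)), E=∅, St=[thunk :: addL(6) :: mulR]>
t=7: <T=((λp. w) w), E={w↦thunk(-3, ∅)}, St=[addL(6) :: mulR]>
t=8: <T=(λp. w), E={w↦thunk(-3, ∅)}, St=[thunk :: addL(6) :: mulR]>
t=9: <T=w, E={p↦thunk(w, {w↦thunk(-3, ∅)}), w↦thunk(-3, ∅)}, St=[addL(6) :: mulR]>
t=10: <T=-3, E=∅, St=[addL(6) :: mulR]>
t=11: <T=((λu. (let v = u in u)) (1 - 7)), E=∅, St=[mulL(3)]>
t=12: <T=(λu. (let v = u in u)), E=∅, St=[thunk :: mulL(3)]>
t=13: <T=(let v = u in u), E={u↦thunk((1 - 7), ∅)}, St=[mulL(3)]>
t=14: <T=u, E={v↦thunk(u, {u↦thunk((1 - 7), ∅)}), u↦thunk((1 - 7), ∅)}, St=[mulL(3)]>
t=15: <T=(1 - 7), E=∅, St=[mulL(3)]>
t=16: <T=1, E=∅, St=[subR :: mulL(3)]>
t=17: <T=7, E=∅, St=[subL(1) :: mulL(3)]>
→ final value -18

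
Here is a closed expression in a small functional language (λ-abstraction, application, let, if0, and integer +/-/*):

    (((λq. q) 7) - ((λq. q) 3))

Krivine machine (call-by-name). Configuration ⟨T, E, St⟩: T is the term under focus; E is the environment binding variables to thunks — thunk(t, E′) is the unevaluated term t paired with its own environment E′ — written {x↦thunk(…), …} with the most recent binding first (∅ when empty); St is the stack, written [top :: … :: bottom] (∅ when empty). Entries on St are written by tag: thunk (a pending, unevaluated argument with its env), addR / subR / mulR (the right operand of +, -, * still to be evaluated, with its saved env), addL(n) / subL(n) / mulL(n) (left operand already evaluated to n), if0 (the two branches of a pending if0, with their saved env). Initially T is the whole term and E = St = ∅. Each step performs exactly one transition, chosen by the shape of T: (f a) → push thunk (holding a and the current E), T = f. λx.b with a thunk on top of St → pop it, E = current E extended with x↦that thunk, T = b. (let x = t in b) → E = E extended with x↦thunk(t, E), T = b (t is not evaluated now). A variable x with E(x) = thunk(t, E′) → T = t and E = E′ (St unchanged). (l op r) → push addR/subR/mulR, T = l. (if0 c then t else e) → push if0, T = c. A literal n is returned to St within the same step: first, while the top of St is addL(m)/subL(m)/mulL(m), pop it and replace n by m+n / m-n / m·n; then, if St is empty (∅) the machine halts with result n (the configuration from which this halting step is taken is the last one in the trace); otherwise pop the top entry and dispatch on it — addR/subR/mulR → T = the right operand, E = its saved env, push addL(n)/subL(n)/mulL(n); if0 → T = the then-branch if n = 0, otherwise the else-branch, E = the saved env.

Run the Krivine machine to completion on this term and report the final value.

0. <T=(((λq. q) 7) - ((λq. q) 3)), E=∅, St=∅>
1. <T=((λq. q) 7), E=∅, St=[subR]>
2. <T=(λq. q), E=∅, St=[thunk :: subR]>
3. <T=q, E={q↦thunk(7, ∅)}, St=[subR]>
4. <T=7, E=∅, St=[subR]>
5. <T=((λq. q) 3), E=∅, St=[subL(7)]>
6. <T=(λq. q), E=∅, St=[thunk :: subL(7)]>
7. <T=q, E={q↦thunk(3, ∅)}, St=[subL(7)]>
8. <T=3, E=∅, St=[subL(7)]>
→ final value 4

Answer: 4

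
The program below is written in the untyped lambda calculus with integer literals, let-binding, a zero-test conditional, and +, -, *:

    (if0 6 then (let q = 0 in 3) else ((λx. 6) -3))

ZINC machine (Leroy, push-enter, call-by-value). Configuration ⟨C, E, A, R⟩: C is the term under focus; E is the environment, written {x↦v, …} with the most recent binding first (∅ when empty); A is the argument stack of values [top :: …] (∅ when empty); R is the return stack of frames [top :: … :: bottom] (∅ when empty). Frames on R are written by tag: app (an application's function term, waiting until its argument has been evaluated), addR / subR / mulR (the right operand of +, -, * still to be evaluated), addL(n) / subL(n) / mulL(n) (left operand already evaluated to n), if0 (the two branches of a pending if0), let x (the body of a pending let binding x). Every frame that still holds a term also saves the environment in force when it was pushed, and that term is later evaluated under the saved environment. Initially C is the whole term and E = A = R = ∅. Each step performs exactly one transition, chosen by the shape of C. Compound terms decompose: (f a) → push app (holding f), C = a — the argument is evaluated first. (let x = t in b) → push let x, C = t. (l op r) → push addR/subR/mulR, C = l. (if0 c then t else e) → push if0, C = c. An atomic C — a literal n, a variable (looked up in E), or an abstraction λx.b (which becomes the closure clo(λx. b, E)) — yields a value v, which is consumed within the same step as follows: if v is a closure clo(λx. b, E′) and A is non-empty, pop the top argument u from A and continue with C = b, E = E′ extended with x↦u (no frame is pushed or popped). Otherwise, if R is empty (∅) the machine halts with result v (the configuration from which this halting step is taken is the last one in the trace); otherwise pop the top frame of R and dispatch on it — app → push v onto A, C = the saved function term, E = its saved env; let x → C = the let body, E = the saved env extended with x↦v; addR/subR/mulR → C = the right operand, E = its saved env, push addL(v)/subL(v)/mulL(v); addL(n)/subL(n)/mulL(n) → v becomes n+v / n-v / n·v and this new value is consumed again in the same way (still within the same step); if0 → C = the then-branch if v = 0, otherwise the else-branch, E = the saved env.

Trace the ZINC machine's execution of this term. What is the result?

Answer: 6

Execution trace:
[0] <C=(if0 6 then (let q = 0 in 3) else ((λx. 6) -3)), E=∅, A=∅, R=∅>
[1] <C=6, E=∅, A=∅, R=[if0]>
[2] <C=((λx. 6) -3), E=∅, A=∅, R=∅>
[3] <C=-3, E=∅, A=∅, R=[app]>
[4] <C=(λx. 6), E=∅, A=[-3], R=∅>
[5] <C=6, E={x↦-3}, A=∅, R=∅>
→ final value 6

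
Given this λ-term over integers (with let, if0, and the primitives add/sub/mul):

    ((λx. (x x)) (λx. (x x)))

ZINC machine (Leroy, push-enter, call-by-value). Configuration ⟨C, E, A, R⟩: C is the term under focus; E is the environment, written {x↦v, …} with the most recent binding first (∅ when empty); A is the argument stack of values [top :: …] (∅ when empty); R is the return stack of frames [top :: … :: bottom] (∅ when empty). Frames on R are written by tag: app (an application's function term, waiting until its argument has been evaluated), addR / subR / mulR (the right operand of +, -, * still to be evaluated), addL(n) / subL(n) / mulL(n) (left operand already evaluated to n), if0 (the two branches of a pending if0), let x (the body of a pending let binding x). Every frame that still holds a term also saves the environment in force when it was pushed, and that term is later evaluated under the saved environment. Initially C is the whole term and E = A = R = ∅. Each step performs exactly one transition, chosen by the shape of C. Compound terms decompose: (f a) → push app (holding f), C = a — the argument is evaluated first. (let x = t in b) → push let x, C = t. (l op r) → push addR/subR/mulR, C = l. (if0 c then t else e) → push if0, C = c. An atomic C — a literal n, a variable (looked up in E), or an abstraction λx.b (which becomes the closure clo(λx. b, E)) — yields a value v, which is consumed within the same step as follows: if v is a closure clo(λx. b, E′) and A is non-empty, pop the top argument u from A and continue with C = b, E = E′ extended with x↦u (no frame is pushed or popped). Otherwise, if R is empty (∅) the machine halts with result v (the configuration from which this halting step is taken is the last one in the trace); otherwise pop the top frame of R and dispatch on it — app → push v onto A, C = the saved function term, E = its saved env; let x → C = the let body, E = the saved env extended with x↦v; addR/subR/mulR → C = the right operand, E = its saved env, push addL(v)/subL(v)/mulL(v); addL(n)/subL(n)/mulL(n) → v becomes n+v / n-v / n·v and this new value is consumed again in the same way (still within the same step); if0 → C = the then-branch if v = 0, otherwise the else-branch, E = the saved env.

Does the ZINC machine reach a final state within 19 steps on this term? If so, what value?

[0] ⟨C=((λx. (x x)) (λx. (x x))); E=∅; A=∅; R=∅⟩
[1] ⟨C=(λx. (x x)); E=∅; A=∅; R=[app]⟩
[2] ⟨C=(λx. (x x)); E=∅; A=[clo(λx. (x x), ∅)]; R=∅⟩
[3] ⟨C=(x x); E={x↦clo(λx. (x x), ∅)}; A=∅; R=∅⟩
[4] ⟨C=x; E={x↦clo(λx. (x x), ∅)}; A=∅; R=[app]⟩
[5] ⟨C=x; E={x↦clo(λx. (x x), ∅)}; A=[clo(λx. (x x), ∅)]; R=∅⟩
… configuration repeats with period 3 (steps 3–5 recur indefinitely) …

Answer: DIVERGES (no final state within 19 steps)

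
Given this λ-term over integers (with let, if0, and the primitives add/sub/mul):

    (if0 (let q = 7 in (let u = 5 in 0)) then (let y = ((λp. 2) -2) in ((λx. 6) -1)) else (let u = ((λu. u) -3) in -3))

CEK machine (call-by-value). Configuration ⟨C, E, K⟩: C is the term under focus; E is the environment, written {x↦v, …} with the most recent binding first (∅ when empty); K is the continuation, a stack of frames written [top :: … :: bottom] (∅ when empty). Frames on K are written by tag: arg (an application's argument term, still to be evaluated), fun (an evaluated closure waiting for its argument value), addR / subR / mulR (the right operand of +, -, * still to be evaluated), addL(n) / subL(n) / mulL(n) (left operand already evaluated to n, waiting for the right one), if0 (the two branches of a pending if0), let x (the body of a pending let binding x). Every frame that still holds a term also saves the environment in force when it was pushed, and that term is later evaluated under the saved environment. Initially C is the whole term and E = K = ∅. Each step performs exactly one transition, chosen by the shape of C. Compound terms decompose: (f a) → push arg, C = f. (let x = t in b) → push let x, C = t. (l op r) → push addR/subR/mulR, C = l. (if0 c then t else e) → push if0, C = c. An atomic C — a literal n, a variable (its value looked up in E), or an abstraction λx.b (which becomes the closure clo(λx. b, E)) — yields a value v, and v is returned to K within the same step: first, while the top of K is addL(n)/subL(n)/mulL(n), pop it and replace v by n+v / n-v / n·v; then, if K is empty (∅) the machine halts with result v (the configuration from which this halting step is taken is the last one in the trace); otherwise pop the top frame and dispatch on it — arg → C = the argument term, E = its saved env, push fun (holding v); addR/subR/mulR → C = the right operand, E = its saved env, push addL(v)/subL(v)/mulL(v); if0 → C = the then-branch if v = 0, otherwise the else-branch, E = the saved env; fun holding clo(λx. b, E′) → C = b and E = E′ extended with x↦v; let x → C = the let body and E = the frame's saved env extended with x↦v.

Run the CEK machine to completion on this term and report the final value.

step 0: ⟨C=(if0 (let q = 7 in (let u = 5 in 0)) then (let y = ((λp. 2) -2) in ((λx. 6) -1)) else (let u = ((λu. u) -3) in -3)); E=∅; K=∅⟩
step 1: ⟨C=(let q = 7 in (let u = 5 in 0)); E=∅; K=[if0]⟩
step 2: ⟨C=7; E=∅; K=[let q :: if0]⟩
step 3: ⟨C=(let u = 5 in 0); E={q↦7}; K=[if0]⟩
step 4: ⟨C=5; E={q↦7}; K=[let u :: if0]⟩
step 5: ⟨C=0; E={u↦5, q↦7}; K=[if0]⟩
step 6: ⟨C=(let y = ((λp. 2) -2) in ((λx. 6) -1)); E=∅; K=∅⟩
step 7: ⟨C=((λp. 2) -2); E=∅; K=[let y]⟩
step 8: ⟨C=(λp. 2); E=∅; K=[arg :: let y]⟩
step 9: ⟨C=-2; E=∅; K=[fun :: let y]⟩
step 10: ⟨C=2; E={p↦-2}; K=[let y]⟩
step 11: ⟨C=((λx. 6) -1); E={y↦2}; K=∅⟩
step 12: ⟨C=(λx. 6); E={y↦2}; K=[arg]⟩
step 13: ⟨C=-1; E={y↦2}; K=[fun]⟩
step 14: ⟨C=6; E={x↦-1, y↦2}; K=∅⟩
→ final value 6

Answer: 6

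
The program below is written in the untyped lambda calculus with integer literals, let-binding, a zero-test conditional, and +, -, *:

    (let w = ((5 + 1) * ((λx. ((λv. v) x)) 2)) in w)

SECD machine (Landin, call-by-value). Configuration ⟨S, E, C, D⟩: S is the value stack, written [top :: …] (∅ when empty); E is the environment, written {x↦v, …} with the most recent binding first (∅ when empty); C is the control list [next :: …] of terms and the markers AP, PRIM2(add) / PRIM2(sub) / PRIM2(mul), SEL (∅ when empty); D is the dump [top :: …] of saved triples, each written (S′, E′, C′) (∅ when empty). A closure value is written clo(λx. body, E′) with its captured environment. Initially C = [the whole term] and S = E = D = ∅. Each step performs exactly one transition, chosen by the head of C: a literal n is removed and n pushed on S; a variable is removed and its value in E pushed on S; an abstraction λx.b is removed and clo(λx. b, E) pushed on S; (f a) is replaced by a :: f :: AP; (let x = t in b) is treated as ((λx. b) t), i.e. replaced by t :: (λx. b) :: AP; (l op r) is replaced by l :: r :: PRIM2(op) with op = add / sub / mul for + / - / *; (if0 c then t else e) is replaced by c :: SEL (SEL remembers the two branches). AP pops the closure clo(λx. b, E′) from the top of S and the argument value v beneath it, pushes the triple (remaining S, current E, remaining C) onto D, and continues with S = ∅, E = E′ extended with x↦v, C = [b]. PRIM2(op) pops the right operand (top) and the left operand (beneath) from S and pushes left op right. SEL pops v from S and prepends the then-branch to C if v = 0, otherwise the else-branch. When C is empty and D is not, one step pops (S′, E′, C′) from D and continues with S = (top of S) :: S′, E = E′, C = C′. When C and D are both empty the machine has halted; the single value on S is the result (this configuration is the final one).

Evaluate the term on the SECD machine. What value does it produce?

0. [S=∅ | E=∅ | C=[(let w = ((5 + 1) * ((λx. ((λv. v) x)) 2)) in w)] | D=∅]
1. [S=∅ | E=∅ | C=[((5 + 1) * ((λx. ((λv. v) x)) 2)) :: (λw. w) :: AP] | D=∅]
2. [S=∅ | E=∅ | C=[(5 + 1) :: ((λx. ((λv. v) x)) 2) :: PRIM2(mul) :: (λw. w) :: AP] | D=∅]
3. [S=∅ | E=∅ | C=[5 :: 1 :: PRIM2(add) :: ((λx. ((λv. v) x)) 2) :: PRIM2(mul) :: (λw. w) :: AP] | D=∅]
4. [S=[5] | E=∅ | C=[1 :: PRIM2(add) :: ((λx. ((λv. v) x)) 2) :: PRIM2(mul) :: (λw. w) :: AP] | D=∅]
5. [S=[1 :: 5] | E=∅ | C=[PRIM2(add) :: ((λx. ((λv. v) x)) 2) :: PRIM2(mul) :: (λw. w) :: AP] | D=∅]
6. [S=[6] | E=∅ | C=[((λx. ((λv. v) x)) 2) :: PRIM2(mul) :: (λw. w) :: AP] | D=∅]
7. [S=[6] | E=∅ | C=[2 :: (λx. ((λv. v) x)) :: AP :: PRIM2(mul) :: (λw. w) :: AP] | D=∅]
8. [S=[2 :: 6] | E=∅ | C=[(λx. ((λv. v) x)) :: AP :: PRIM2(mul) :: (λw. w) :: AP] | D=∅]
9. [S=[clo(λx. ((λv. v) x), ∅) :: 2 :: 6] | E=∅ | C=[AP :: PRIM2(mul) :: (λw. w) :: AP] | D=∅]
10. [S=∅ | E={x↦2} | C=[((λv. v) x)] | D=[([6], ∅, [PRIM2(mul) :: (λw. w) :: AP])]]
11. [S=∅ | E={x↦2} | C=[x :: (λv. v) :: AP] | D=[([6], ∅, [PRIM2(mul) :: (λw. w) :: AP])]]
12. [S=[2] | E={x↦2} | C=[(λv. v) :: AP] | D=[([6], ∅, [PRIM2(mul) :: (λw. w) :: AP])]]
13. [S=[clo(λv. v, {x↦2}) :: 2] | E={x↦2} | C=[AP] | D=[([6], ∅, [PRIM2(mul) :: (λw. w) :: AP])]]
14. [S=∅ | E={v↦2, x↦2} | C=[v] | D=[(∅, {x↦2}, ∅) :: ([6], ∅, [PRIM2(mul) :: (λw. w) :: AP])]]
15. [S=[2] | E={v↦2, x↦2} | C=∅ | D=[(∅, {x↦2}, ∅) :: ([6], ∅, [PRIM2(mul) :: (λw. w) :: AP])]]
16. [S=[2] | E={x↦2} | C=∅ | D=[([6], ∅, [PRIM2(mul) :: (λw. w) :: AP])]]
17. [S=[2 :: 6] | E=∅ | C=[PRIM2(mul) :: (λw. w) :: AP] | D=∅]
18. [S=[12] | E=∅ | C=[(λw. w) :: AP] | D=∅]
19. [S=[clo(λw. w, ∅) :: 12] | E=∅ | C=[AP] | D=∅]
20. [S=∅ | E={w↦12} | C=[w] | D=[(∅, ∅, ∅)]]
21. [S=[12] | E={w↦12} | C=∅ | D=[(∅, ∅, ∅)]]
22. [S=[12] | E=∅ | C=∅ | D=∅]
→ final value 12

Answer: 12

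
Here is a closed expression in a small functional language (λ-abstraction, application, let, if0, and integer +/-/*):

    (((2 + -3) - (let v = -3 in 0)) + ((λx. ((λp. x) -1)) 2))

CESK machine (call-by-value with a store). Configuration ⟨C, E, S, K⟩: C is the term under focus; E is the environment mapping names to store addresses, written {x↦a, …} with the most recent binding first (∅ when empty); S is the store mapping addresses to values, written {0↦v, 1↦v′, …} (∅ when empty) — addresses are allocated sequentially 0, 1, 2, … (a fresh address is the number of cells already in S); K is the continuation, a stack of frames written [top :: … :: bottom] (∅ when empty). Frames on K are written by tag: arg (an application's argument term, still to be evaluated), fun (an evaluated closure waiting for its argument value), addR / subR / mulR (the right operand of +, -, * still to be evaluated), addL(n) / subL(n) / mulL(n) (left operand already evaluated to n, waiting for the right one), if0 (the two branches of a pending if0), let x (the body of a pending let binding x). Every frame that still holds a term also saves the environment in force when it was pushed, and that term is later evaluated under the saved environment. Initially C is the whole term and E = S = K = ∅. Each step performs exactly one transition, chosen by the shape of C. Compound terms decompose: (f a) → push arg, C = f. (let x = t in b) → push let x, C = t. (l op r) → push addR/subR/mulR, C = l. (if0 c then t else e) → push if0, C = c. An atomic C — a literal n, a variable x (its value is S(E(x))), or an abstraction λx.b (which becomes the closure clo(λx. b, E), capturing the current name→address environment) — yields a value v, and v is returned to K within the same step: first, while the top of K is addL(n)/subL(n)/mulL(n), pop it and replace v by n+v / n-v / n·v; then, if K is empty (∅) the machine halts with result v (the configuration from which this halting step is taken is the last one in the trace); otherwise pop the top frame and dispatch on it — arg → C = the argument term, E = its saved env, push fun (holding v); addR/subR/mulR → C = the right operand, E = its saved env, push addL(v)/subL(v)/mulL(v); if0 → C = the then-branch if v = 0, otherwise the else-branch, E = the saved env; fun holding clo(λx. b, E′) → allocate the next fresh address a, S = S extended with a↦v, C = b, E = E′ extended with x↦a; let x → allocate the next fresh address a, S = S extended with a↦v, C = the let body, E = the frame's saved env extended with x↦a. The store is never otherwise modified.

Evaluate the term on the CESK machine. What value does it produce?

Answer: 1

Execution trace:
[0] ⟨C=(((2 + -3) - (let v = -3 in 0)) + ((λx. ((λp. x) -1)) 2)); E=∅; S=∅; K=∅⟩
[1] ⟨C=((2 + -3) - (let v = -3 in 0)); E=∅; S=∅; K=[addR]⟩
[2] ⟨C=(2 + -3); E=∅; S=∅; K=[subR :: addR]⟩
[3] ⟨C=2; E=∅; S=∅; K=[addR :: subR :: addR]⟩
[4] ⟨C=-3; E=∅; S=∅; K=[addL(2) :: subR :: addR]⟩
[5] ⟨C=(let v = -3 in 0); E=∅; S=∅; K=[subL(-1) :: addR]⟩
[6] ⟨C=-3; E=∅; S=∅; K=[let v :: subL(-1) :: addR]⟩
[7] ⟨C=0; E={v↦0}; S={0↦-3}; K=[subL(-1) :: addR]⟩
[8] ⟨C=((λx. ((λp. x) -1)) 2); E=∅; S={0↦-3}; K=[addL(-1)]⟩
[9] ⟨C=(λx. ((λp. x) -1)); E=∅; S={0↦-3}; K=[arg :: addL(-1)]⟩
[10] ⟨C=2; E=∅; S={0↦-3}; K=[fun :: addL(-1)]⟩
[11] ⟨C=((λp. x) -1); E={x↦1}; S={0↦-3, 1↦2}; K=[addL(-1)]⟩
[12] ⟨C=(λp. x); E={x↦1}; S={0↦-3, 1↦2}; K=[arg :: addL(-1)]⟩
[13] ⟨C=-1; E={x↦1}; S={0↦-3, 1↦2}; K=[fun :: addL(-1)]⟩
[14] ⟨C=x; E={p↦2, x↦1}; S={0↦-3, 1↦2, 2↦-1}; K=[addL(-1)]⟩
→ final value 1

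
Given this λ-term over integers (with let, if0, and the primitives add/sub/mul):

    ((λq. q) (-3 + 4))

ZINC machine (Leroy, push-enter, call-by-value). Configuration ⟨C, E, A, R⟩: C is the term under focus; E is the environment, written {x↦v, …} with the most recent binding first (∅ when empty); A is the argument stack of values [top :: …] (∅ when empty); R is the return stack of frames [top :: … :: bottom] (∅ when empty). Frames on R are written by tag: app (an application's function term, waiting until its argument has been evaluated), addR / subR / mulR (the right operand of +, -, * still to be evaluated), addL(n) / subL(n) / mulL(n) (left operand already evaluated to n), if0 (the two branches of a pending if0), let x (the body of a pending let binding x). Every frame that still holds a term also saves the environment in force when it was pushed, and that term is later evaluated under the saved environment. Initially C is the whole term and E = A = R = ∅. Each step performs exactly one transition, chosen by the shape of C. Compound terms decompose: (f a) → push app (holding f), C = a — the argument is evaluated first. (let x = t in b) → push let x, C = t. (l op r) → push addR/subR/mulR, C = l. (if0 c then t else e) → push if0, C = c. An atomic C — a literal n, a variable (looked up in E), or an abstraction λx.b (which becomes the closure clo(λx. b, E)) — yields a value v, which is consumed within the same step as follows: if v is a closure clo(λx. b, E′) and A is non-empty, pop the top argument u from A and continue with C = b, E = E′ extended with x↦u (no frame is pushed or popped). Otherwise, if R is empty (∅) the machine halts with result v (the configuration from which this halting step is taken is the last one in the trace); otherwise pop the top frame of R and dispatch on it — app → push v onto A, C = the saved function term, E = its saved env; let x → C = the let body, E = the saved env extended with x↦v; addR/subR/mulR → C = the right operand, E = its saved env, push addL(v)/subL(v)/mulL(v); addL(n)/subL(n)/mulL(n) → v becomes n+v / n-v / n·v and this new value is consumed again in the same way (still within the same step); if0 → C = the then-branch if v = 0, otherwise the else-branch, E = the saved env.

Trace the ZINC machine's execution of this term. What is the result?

Answer: 1

Machine steps:
[0] <C=((λq. q) (-3 + 4)), E=∅, A=∅, R=∅>
[1] <C=(-3 + 4), E=∅, A=∅, R=[app]>
[2] <C=-3, E=∅, A=∅, R=[addR :: app]>
[3] <C=4, E=∅, A=∅, R=[addL(-3) :: app]>
[4] <C=(λq. q), E=∅, A=[1], R=∅>
[5] <C=q, E={q↦1}, A=∅, R=∅>
→ final value 1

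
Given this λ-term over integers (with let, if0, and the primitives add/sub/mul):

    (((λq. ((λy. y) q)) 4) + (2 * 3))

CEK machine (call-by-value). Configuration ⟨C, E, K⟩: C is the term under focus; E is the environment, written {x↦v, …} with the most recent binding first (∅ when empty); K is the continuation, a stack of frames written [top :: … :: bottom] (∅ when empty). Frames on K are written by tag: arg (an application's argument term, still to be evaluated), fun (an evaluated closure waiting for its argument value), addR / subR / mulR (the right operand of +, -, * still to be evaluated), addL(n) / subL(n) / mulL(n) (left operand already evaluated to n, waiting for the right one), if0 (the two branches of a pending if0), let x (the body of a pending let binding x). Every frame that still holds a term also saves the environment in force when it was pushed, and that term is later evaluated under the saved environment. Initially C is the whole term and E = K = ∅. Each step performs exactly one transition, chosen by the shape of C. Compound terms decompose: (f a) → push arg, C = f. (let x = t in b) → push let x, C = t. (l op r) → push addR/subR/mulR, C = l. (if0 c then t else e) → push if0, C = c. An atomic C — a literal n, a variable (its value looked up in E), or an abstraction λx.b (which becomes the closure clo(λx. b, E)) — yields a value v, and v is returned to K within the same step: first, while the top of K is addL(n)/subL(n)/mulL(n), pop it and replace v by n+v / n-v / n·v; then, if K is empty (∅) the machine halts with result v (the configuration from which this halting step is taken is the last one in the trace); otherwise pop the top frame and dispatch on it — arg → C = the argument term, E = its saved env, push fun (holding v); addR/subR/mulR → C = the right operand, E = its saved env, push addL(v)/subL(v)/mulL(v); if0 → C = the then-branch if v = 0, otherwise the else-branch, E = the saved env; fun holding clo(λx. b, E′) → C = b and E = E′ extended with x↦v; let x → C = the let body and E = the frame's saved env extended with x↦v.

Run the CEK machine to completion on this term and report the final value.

t=0: ⟨C=(((λq. ((λy. y) q)) 4) + (2 * 3)); E=∅; K=∅⟩
t=1: ⟨C=((λq. ((λy. y) q)) 4); E=∅; K=[addR]⟩
t=2: ⟨C=(λq. ((λy. y) q)); E=∅; K=[arg :: addR]⟩
t=3: ⟨C=4; E=∅; K=[fun :: addR]⟩
t=4: ⟨C=((λy. y) q); E={q↦4}; K=[addR]⟩
t=5: ⟨C=(λy. y); E={q↦4}; K=[arg :: addR]⟩
t=6: ⟨C=q; E={q↦4}; K=[fun :: addR]⟩
t=7: ⟨C=y; E={y↦4, q↦4}; K=[addR]⟩
t=8: ⟨C=(2 * 3); E=∅; K=[addL(4)]⟩
t=9: ⟨C=2; E=∅; K=[mulR :: addL(4)]⟩
t=10: ⟨C=3; E=∅; K=[mulL(2) :: addL(4)]⟩
→ final value 10

Answer: 10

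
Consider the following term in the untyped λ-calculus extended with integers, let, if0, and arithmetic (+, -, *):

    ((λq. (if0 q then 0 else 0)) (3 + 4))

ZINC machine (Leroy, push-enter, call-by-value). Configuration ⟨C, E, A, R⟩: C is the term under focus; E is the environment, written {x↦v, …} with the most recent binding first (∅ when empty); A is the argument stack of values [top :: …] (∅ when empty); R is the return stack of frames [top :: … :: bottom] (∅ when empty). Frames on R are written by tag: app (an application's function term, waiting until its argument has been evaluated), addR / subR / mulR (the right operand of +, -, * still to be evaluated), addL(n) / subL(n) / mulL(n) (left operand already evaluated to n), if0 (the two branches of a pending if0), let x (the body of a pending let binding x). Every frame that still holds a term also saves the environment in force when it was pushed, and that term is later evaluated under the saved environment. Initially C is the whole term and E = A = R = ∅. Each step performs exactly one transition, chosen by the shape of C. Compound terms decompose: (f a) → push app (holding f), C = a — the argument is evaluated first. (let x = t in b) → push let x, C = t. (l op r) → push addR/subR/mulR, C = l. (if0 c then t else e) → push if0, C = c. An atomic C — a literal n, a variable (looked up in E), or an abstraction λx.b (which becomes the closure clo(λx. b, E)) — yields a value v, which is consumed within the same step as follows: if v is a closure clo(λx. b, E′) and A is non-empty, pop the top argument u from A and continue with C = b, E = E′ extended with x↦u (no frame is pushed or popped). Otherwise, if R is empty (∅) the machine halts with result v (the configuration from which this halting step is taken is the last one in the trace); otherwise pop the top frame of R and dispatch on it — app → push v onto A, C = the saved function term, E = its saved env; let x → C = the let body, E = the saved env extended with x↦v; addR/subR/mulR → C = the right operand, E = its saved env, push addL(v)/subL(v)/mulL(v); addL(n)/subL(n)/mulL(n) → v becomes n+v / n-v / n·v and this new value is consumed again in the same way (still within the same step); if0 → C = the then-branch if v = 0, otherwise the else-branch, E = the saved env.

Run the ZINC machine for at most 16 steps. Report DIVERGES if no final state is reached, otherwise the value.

step 0: ⟨C=((λq. (if0 q then 0 else 0)) (3 + 4)); E=∅; A=∅; R=∅⟩
step 1: ⟨C=(3 + 4); E=∅; A=∅; R=[app]⟩
step 2: ⟨C=3; E=∅; A=∅; R=[addR :: app]⟩
step 3: ⟨C=4; E=∅; A=∅; R=[addL(3) :: app]⟩
step 4: ⟨C=(λq. (if0 q then 0 else 0)); E=∅; A=[7]; R=∅⟩
step 5: ⟨C=(if0 q then 0 else 0); E={q↦7}; A=∅; R=∅⟩
step 6: ⟨C=q; E={q↦7}; A=∅; R=[if0]⟩
step 7: ⟨C=0; E={q↦7}; A=∅; R=∅⟩
→ final value 0

Answer: 0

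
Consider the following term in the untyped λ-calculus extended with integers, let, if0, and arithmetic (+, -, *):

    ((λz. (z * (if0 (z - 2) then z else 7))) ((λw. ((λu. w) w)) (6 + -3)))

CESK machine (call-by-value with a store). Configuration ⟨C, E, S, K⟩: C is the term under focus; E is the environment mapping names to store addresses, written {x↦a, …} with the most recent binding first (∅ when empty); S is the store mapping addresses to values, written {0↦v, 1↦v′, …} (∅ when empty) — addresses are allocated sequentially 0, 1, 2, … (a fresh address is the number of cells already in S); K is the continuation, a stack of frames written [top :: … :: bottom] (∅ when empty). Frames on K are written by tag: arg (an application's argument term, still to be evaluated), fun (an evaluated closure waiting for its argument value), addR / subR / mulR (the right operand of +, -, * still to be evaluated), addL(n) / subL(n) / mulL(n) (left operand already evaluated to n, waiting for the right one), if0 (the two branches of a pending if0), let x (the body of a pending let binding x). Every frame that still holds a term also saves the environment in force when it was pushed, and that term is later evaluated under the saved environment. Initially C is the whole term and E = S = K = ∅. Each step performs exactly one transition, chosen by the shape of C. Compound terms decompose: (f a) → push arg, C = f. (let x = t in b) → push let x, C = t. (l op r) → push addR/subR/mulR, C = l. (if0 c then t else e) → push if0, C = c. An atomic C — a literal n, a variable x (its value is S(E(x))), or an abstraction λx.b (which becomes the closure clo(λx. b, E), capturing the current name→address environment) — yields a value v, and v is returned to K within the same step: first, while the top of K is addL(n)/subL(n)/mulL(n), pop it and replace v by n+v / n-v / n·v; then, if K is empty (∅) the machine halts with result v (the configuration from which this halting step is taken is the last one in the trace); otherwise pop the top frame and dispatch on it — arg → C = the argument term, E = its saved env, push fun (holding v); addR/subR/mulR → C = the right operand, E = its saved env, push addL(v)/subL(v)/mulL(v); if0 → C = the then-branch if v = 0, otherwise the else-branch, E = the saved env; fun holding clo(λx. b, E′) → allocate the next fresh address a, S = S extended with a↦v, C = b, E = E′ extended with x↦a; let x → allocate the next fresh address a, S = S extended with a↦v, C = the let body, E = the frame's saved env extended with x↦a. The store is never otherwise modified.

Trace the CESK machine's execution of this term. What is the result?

[0] ⟨C=((λz. (z * (if0 (z - 2) then z else 7))) ((λw. ((λu. w) w)) (6 + -3))); E=∅; S=∅; K=∅⟩
[1] ⟨C=(λz. (z * (if0 (z - 2) then z else 7))); E=∅; S=∅; K=[arg]⟩
[2] ⟨C=((λw. ((λu. w) w)) (6 + -3)); E=∅; S=∅; K=[fun]⟩
[3] ⟨C=(λw. ((λu. w) w)); E=∅; S=∅; K=[arg :: fun]⟩
[4] ⟨C=(6 + -3); E=∅; S=∅; K=[fun :: fun]⟩
[5] ⟨C=6; E=∅; S=∅; K=[addR :: fun :: fun]⟩
[6] ⟨C=-3; E=∅; S=∅; K=[addL(6) :: fun :: fun]⟩
[7] ⟨C=((λu. w) w); E={w↦0}; S={0↦3}; K=[fun]⟩
[8] ⟨C=(λu. w); E={w↦0}; S={0↦3}; K=[arg :: fun]⟩
[9] ⟨C=w; E={w↦0}; S={0↦3}; K=[fun :: fun]⟩
[10] ⟨C=w; E={u↦1, w↦0}; S={0↦3, 1↦3}; K=[fun]⟩
[11] ⟨C=(z * (if0 (z - 2) then z else 7)); E={z↦2}; S={0↦3, 1↦3, 2↦3}; K=∅⟩
[12] ⟨C=z; E={z↦2}; S={0↦3, 1↦3, 2↦3}; K=[mulR]⟩
[13] ⟨C=(if0 (z - 2) then z else 7); E={z↦2}; S={0↦3, 1↦3, 2↦3}; K=[mulL(3)]⟩
[14] ⟨C=(z - 2); E={z↦2}; S={0↦3, 1↦3, 2↦3}; K=[if0 :: mulL(3)]⟩
[15] ⟨C=z; E={z↦2}; S={0↦3, 1↦3, 2↦3}; K=[subR :: if0 :: mulL(3)]⟩
[16] ⟨C=2; E={z↦2}; S={0↦3, 1↦3, 2↦3}; K=[subL(3) :: if0 :: mulL(3)]⟩
[17] ⟨C=7; E={z↦2}; S={0↦3, 1↦3, 2↦3}; K=[mulL(3)]⟩
→ final value 21

Answer: 21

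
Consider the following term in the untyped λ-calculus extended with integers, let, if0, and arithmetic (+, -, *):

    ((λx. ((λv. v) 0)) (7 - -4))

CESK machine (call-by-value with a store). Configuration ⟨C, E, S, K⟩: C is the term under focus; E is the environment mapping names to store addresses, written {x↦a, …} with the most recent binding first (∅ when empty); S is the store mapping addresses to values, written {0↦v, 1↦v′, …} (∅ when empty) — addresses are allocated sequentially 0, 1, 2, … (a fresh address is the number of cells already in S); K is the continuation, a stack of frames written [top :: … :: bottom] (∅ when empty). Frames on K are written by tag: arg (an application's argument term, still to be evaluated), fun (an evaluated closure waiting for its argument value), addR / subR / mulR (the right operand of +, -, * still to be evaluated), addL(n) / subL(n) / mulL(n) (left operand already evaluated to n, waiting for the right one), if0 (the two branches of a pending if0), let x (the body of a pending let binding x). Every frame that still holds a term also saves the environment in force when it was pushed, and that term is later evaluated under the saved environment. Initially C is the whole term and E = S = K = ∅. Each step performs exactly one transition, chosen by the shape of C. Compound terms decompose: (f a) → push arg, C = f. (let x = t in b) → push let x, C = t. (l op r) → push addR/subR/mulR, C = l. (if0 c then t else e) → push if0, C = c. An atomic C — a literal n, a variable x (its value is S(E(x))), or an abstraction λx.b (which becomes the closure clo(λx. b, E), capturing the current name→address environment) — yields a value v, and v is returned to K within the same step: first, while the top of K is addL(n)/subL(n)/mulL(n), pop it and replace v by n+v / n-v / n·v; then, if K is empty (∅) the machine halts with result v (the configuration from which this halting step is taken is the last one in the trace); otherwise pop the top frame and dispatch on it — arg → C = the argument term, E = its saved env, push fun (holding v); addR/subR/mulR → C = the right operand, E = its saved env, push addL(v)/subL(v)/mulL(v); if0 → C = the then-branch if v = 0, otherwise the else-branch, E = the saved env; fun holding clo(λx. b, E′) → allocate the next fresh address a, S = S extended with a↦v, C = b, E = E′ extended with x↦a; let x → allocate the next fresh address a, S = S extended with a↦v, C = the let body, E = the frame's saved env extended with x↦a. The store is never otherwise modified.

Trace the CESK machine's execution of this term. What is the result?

Answer: 0

Execution trace:
0. ⟨C=((λx. ((λv. v) 0)) (7 - -4)); E=∅; S=∅; K=∅⟩
1. ⟨C=(λx. ((λv. v) 0)); E=∅; S=∅; K=[arg]⟩
2. ⟨C=(7 - -4); E=∅; S=∅; K=[fun]⟩
3. ⟨C=7; E=∅; S=∅; K=[subR :: fun]⟩
4. ⟨C=-4; E=∅; S=∅; K=[subL(7) :: fun]⟩
5. ⟨C=((λv. v) 0); E={x↦0}; S={0↦11}; K=∅⟩
6. ⟨C=(λv. v); E={x↦0}; S={0↦11}; K=[arg]⟩
7. ⟨C=0; E={x↦0}; S={0↦11}; K=[fun]⟩
8. ⟨C=v; E={v↦1, x↦0}; S={0↦11, 1↦0}; K=∅⟩
→ final value 0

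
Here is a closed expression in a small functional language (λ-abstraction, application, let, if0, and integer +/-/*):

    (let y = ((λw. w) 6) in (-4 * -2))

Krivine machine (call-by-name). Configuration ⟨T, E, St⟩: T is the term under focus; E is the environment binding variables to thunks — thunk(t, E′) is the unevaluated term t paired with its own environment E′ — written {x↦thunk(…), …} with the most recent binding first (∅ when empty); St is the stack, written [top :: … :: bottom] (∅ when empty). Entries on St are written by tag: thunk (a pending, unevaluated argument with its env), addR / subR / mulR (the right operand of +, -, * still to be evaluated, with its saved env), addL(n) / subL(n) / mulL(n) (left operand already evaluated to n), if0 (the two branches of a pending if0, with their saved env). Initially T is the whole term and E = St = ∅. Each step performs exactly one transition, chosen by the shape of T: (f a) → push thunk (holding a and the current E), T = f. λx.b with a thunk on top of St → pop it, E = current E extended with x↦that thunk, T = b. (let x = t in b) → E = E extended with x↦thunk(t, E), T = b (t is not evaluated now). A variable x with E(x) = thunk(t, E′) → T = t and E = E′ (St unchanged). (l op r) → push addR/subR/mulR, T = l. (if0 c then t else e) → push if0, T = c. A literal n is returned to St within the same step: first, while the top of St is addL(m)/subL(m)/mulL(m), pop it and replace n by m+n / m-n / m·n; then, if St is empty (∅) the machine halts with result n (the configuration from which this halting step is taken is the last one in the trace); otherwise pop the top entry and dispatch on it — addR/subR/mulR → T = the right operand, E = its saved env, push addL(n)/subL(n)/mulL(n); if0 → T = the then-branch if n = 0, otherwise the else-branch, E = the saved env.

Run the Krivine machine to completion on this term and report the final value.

step 0: ⟨T=(let y = ((λw. w) 6) in (-4 * -2)); E=∅; St=∅⟩
step 1: ⟨T=(-4 * -2); E={y↦thunk(((λw. w) 6), ∅)}; St=∅⟩
step 2: ⟨T=-4; E={y↦thunk(((λw. w) 6), ∅)}; St=[mulR]⟩
step 3: ⟨T=-2; E={y↦thunk(((λw. w) 6), ∅)}; St=[mulL(-4)]⟩
→ final value 8

Answer: 8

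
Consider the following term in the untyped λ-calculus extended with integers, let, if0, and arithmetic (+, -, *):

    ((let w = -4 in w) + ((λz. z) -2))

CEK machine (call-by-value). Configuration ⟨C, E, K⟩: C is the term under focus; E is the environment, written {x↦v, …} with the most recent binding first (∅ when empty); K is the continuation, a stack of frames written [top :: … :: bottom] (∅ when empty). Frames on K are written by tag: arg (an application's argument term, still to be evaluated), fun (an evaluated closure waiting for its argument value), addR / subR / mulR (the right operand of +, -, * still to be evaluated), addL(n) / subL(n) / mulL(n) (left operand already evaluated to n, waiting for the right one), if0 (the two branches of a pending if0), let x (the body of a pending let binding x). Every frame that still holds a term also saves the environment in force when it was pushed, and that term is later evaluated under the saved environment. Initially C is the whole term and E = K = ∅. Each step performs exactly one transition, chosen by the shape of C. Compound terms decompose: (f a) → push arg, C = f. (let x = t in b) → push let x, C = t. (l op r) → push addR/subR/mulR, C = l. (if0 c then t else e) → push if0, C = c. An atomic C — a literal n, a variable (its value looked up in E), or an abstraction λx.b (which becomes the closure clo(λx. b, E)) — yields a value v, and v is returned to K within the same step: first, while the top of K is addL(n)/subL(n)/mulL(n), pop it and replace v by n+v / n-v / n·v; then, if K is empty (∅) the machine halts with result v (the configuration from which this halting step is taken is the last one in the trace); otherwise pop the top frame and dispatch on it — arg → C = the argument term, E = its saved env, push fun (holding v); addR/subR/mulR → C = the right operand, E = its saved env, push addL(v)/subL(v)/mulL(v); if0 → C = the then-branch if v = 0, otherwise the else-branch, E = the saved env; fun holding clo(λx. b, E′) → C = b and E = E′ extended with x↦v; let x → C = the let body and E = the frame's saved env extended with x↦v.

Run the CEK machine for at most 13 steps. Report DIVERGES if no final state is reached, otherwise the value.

0. <C=((let w = -4 in w) + ((λz. z) -2)), E=∅, K=∅>
1. <C=(let w = -4 in w), E=∅, K=[addR]>
2. <C=-4, E=∅, K=[let w :: addR]>
3. <C=w, E={w↦-4}, K=[addR]>
4. <C=((λz. z) -2), E=∅, K=[addL(-4)]>
5. <C=(λz. z), E=∅, K=[arg :: addL(-4)]>
6. <C=-2, E=∅, K=[fun :: addL(-4)]>
7. <C=z, E={z↦-2}, K=[addL(-4)]>
→ final value -6

Answer: -6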